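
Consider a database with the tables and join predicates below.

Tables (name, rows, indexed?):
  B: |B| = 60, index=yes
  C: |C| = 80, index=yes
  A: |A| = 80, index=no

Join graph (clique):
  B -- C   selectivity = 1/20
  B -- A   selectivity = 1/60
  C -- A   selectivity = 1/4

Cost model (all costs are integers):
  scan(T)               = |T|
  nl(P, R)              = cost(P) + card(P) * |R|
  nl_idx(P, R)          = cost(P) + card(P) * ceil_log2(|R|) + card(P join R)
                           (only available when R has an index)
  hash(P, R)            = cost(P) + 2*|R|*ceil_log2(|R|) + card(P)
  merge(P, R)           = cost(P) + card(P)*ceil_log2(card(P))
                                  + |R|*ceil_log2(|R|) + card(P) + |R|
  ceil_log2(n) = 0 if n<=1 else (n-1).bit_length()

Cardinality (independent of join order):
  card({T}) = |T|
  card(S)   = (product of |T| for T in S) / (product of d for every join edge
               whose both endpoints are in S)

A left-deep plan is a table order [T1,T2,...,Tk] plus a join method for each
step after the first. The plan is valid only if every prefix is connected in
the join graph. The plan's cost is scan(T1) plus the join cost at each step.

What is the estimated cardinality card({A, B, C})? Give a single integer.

80

Tables in S: A(80), B(60), C(80)
Edges inside S: B-C(d=20), B-A(d=60), C-A(d=4)
numerator = 80 * 60 * 80 = 384000
denominator = 20 * 60 * 4 = 4800
card(S) = 384000 / 4800 = 80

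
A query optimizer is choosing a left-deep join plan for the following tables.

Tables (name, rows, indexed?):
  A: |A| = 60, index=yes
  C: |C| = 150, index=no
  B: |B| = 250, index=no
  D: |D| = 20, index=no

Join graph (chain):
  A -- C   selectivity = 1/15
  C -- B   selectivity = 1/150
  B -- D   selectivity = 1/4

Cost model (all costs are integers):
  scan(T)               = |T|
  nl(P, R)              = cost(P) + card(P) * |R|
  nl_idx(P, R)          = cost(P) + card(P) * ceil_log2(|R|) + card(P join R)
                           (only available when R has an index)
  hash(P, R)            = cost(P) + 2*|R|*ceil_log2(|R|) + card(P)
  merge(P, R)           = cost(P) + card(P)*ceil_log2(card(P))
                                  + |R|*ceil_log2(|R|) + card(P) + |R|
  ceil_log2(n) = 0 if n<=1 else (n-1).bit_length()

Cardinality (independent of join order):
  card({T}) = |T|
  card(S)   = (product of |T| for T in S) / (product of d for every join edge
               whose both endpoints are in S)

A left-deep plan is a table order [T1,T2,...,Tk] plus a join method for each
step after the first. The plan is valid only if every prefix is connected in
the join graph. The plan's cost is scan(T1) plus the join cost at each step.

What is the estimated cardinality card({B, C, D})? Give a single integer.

Tables in S: B(250), C(150), D(20)
Edges inside S: C-B(d=150), B-D(d=4)
numerator = 250 * 150 * 20 = 750000
denominator = 150 * 4 = 600
card(S) = 750000 / 600 = 1250

1250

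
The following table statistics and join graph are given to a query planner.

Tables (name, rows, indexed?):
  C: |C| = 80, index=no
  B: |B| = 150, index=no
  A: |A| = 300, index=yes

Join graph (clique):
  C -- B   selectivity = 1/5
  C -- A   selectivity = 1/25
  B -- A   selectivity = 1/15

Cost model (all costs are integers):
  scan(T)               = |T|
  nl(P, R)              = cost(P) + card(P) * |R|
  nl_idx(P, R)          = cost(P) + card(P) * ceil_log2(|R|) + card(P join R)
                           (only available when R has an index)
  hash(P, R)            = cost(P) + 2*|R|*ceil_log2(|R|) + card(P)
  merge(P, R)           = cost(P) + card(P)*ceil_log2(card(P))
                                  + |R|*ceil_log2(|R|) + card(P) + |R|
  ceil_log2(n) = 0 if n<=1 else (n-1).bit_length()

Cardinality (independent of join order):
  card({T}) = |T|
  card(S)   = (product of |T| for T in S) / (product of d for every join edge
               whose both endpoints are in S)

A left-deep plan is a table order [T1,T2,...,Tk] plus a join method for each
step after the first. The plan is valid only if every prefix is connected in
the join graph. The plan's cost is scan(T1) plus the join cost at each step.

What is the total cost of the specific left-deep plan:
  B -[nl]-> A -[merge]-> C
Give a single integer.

step 1: scan B: cost=150, card=150
step 2: join A via nl
    card(P join A) = 150*300/(15) = 3000
    cost = 150 + 150*300 = 45150
step 3: join C via merge
    card(P join C) = 3000*80/(5*25) = 1920
    cost = 45150 + 3000*12 + 80*7 + 3000 + 80 = 84790

84790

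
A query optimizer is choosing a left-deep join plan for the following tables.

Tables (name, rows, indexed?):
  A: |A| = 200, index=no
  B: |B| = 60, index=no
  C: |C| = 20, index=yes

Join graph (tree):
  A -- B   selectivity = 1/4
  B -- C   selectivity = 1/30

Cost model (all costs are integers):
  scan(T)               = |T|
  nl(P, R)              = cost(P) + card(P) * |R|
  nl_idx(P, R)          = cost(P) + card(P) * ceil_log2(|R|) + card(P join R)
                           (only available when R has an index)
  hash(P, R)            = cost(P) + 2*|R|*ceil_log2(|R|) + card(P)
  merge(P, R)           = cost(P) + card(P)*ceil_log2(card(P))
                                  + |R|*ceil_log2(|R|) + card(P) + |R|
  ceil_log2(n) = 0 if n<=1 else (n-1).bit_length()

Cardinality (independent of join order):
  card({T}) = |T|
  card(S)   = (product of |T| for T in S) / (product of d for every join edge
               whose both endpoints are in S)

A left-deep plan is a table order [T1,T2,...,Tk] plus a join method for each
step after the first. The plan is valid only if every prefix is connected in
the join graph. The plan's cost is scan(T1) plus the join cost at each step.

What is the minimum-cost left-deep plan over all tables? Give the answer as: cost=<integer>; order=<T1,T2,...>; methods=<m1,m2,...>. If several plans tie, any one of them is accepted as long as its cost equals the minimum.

cost=2400; order=B,C,A; methods=hash,merge

Selinger DP (subsets sized 1..n):
  {A}: scan cost=200, card=200
  {B}: scan cost=60, card=60
  {C}: scan cost=20, card=20
  {AB}: card=3000; try (B,hash)→1120, (A,merge)→2280, (B,merge)→2420, (A,hash)→3320, (A,nl)→12060, (B,nl)→12200; best=1120 via (B,hash)
  {BC}: card=40; try (C,hash)→320, (C,nl_idx)→400, (B,merge)→560, (C,merge)→600, (B,hash)→760, (B,nl)→1220 …(+1); best=320 via (C,hash)
  {ABC}: card=2000; try (A,merge)→2400, (A,hash)→3560, (C,hash)→4320, (A,nl)→8320, (C,nl_idx)→18120, (C,merge)→40240 …(+1); best=2400 via (A,merge)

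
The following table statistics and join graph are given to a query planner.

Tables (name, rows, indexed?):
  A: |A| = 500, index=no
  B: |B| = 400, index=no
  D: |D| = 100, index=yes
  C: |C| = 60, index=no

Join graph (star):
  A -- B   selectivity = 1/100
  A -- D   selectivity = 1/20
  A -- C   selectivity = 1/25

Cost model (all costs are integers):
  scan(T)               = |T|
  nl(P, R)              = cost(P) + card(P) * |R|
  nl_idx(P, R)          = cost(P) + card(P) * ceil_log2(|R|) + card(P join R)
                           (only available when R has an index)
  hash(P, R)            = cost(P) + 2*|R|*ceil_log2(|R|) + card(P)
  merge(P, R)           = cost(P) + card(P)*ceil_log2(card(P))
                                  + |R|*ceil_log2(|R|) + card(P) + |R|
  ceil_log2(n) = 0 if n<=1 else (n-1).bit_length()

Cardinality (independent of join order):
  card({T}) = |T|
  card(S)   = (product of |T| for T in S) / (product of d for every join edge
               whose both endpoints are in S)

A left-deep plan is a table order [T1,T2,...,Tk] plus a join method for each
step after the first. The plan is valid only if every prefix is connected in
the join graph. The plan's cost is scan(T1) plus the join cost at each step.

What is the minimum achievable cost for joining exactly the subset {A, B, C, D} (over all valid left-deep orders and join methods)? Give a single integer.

16320

Selinger DP over subsets of {A,B,C,D}:
  {A}: scan cost=500, card=500
  {B}: scan cost=400, card=400
  {D}: scan cost=100, card=100
  {C}: scan cost=60, card=60
  {AB}: card=2000; try (B,hash)→8200, (A,merge)→9400, (B,merge)→9500, (A,hash)→9800, (A,nl)→200400, (B,nl)→200500; best=8200 via (B,hash)
  {AD}: card=2500; try (D,hash)→2400, (A,merge)→5900, (D,merge)→6300, (D,nl_idx)→6500, (A,hash)→9200, (A,nl)→50100 …(+1); best=2400 via (D,hash)
  {AC}: card=1200; try (C,hash)→1720, (A,merge)→5480, (C,merge)→5920, (A,hash)→9120, (A,nl)→30060, (C,nl)→30500; best=1720 via (C,hash)
  {ABD}: card=10000; try (D,hash)→11600, (B,hash)→12100, (D,nl_idx)→32200, (D,merge)→33000, (B,merge)→38900, (D,nl)→208200 …(+1); best=11600 via (D,hash)
  {ABC}: card=4800; try (B,hash)→10120, (C,hash)→10920, (B,merge)→20120, (C,merge)→32620, (C,nl)→128200, (B,nl)→481720; best=10120 via (B,hash)
  {ACD}: card=6000; try (D,hash)→4320, (C,hash)→5620, (D,nl_idx)→16120, (D,merge)→16920, (C,merge)→35320, (D,nl)→121720 …(+1); best=4320 via (D,hash)
  {ABCD}: card=24000; try (D,hash)→16320, (B,hash)→17520, (C,hash)→22320, (D,nl_idx)→67720, (D,merge)→78120, (B,merge)→92320 …(+4); best=16320 via (D,hash)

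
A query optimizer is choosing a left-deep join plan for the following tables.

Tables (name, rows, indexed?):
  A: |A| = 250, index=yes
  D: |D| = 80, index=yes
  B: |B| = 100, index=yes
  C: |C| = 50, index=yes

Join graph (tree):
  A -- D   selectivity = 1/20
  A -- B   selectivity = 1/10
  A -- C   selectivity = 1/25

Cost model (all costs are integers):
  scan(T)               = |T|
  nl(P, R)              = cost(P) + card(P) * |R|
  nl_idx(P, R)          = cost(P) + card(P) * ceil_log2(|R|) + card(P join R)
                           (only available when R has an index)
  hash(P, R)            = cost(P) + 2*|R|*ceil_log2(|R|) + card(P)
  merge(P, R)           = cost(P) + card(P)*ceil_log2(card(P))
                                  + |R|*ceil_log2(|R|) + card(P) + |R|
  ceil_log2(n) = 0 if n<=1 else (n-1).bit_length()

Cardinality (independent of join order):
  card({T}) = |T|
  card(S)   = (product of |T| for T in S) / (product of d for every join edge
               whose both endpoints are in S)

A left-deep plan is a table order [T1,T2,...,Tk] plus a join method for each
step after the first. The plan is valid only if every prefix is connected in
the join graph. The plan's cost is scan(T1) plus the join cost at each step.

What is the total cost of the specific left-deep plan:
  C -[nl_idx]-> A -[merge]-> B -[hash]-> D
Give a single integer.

step 1: scan C: cost=50, card=50
step 2: join A via nl_idx
    card(P join A) = 50*250/(25) = 500
    cost = 50 + 50*8 + 500 = 950
step 3: join B via merge
    card(P join B) = 500*100/(10) = 5000
    cost = 950 + 500*9 + 100*7 + 500 + 100 = 6750
step 4: join D via hash
    card(P join D) = 5000*80/(20) = 20000
    cost = 6750 + 2*80*7 + 5000 = 12870

12870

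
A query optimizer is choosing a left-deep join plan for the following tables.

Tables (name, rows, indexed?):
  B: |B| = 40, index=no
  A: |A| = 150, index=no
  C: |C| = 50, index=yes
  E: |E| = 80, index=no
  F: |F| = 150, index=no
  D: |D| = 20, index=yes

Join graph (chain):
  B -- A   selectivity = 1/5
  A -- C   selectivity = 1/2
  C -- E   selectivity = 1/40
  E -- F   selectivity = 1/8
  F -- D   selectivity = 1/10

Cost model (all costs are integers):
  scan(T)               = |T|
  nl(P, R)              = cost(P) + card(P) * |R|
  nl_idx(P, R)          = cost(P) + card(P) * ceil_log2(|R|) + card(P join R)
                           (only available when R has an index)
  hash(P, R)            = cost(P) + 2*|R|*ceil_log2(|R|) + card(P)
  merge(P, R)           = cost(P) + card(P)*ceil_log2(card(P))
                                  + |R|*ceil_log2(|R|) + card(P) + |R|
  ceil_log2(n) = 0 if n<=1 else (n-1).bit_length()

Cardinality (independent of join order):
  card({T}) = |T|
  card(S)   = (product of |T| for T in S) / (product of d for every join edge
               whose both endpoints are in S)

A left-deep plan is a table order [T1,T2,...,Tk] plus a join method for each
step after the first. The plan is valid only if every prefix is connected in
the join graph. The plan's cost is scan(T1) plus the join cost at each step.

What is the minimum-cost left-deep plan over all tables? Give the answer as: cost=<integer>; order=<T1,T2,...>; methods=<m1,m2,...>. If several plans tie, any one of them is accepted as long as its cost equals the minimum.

Selinger DP (subsets sized 1..n):
  {B}: scan cost=40, card=40
  {A}: scan cost=150, card=150
  {C}: scan cost=50, card=50
  {E}: scan cost=80, card=80
  {F}: scan cost=150, card=150
  {D}: scan cost=20, card=20
  {AB}: card=1200; try (B,hash)→780, (A,merge)→1670, (B,merge)→1780, (A,hash)→2480, (A,nl)→6040, (B,nl)→6150; best=780 via (B,hash)
  {AC}: card=3750; try (C,hash)→900, (A,merge)→1750, (C,merge)→1850, (A,hash)→2500, (C,nl_idx)→4800, (A,nl)→7550 …(+1); best=900 via (C,hash)
  {CE}: card=100; try (C,nl_idx)→660, (C,hash)→760, (E,merge)→1040, (C,merge)→1070, (E,hash)→1220, (E,nl)→4050 …(+1); best=660 via (C,nl_idx)
  {EF}: card=1500; try (E,hash)→1420, (F,merge)→2070, (E,merge)→2140, (F,hash)→2560, (F,nl)→12080, (E,nl)→12150; best=1420 via (E,hash)
  {DF}: card=300; try (D,hash)→500, (D,nl_idx)→1200, (F,merge)→1490, (D,merge)→1620, (F,hash)→2440, (F,nl)→3020 …(+1); best=500 via (D,hash)
  {ABC}: card=30000; try (C,hash)→2580, (B,hash)→5130, (C,merge)→15530, (C,nl_idx)→37980, (B,merge)→49930, (C,nl)→60780 …(+1); best=2580 via (C,hash)
  {ACE}: card=7500; try (A,merge)→2810, (A,hash)→3160, (E,hash)→5770, (A,nl)→15660, (E,merge)→50290, (E,nl)→300900; best=2810 via (A,merge)
  {CEF}: card=1875; try (F,merge)→2810, (F,hash)→3160, (C,hash)→3520, (C,nl_idx)→12295, (F,nl)→15660, (C,merge)→19770 …(+1); best=2810 via (F,merge)
  {DEF}: card=3000; try (E,hash)→1920, (D,hash)→3120, (E,merge)→4140, (D,nl_idx)→11920, (D,merge)→19540, (E,nl)→24500 …(+1); best=1920 via (E,hash)
  {ABCE}: card=60000; try (B,hash)→10790, (E,hash)→33700, (B,merge)→108090, (B,nl)→302810, (E,merge)→483220, (E,nl)→2402580; best=10790 via (B,hash)
  {ACEF}: card=140625; try (A,hash)→7085, (F,hash)→12710, (A,merge)→26660, (F,merge)→109160, (A,nl)→284060, (F,nl)→1127810; best=7085 via (A,hash)
  {CDEF}: card=3750; try (D,hash)→4885, (C,hash)→5520, (D,nl_idx)→15935, (C,nl_idx)→23670, (D,merge)→25430, (D,nl)→40310 …(+2); best=4885 via (D,hash)
  {ABCEF}: card=1125000; try (F,hash)→73190, (B,hash)→148190, (F,merge)→1032140, (B,merge)→2679240, (B,nl)→5632085, (F,nl)→9010790; best=73190 via (F,hash)
  {ACDEF}: card=281250; try (A,hash)→11035, (A,merge)→54985, (D,hash)→147910, (A,nl)→567385, (D,nl_idx)→991460, (D,merge)→2679080 …(+1); best=11035 via (A,hash)
  {ABCDEF}: card=2250000; try (B,hash)→292765, (D,hash)→1198390, (B,merge)→5636315, (D,nl_idx)→7948190, (B,nl)→11261035, (D,nl)→22573190 …(+1); best=292765 via (B,hash)

cost=292765; order=E,C,F,D,A,B; methods=nl_idx,merge,hash,hash,hash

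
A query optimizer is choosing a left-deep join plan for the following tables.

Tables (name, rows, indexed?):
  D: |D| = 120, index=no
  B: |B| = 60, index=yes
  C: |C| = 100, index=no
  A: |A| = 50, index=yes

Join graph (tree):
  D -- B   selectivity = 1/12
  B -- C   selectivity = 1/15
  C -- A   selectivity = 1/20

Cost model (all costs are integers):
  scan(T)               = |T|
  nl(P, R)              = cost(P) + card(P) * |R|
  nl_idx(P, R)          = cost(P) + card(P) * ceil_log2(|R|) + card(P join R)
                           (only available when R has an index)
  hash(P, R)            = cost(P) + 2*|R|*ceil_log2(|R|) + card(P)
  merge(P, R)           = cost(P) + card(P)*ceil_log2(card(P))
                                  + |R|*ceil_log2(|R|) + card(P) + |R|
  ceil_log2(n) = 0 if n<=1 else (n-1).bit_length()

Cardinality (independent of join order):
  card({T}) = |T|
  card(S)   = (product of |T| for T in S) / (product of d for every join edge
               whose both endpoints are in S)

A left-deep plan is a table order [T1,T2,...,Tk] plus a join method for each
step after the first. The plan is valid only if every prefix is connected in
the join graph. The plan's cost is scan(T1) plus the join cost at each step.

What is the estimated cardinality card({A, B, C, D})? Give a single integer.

Tables in S: A(50), B(60), C(100), D(120)
Edges inside S: D-B(d=12), B-C(d=15), C-A(d=20)
numerator = 50 * 60 * 100 * 120 = 36000000
denominator = 12 * 15 * 20 = 3600
card(S) = 36000000 / 3600 = 10000

10000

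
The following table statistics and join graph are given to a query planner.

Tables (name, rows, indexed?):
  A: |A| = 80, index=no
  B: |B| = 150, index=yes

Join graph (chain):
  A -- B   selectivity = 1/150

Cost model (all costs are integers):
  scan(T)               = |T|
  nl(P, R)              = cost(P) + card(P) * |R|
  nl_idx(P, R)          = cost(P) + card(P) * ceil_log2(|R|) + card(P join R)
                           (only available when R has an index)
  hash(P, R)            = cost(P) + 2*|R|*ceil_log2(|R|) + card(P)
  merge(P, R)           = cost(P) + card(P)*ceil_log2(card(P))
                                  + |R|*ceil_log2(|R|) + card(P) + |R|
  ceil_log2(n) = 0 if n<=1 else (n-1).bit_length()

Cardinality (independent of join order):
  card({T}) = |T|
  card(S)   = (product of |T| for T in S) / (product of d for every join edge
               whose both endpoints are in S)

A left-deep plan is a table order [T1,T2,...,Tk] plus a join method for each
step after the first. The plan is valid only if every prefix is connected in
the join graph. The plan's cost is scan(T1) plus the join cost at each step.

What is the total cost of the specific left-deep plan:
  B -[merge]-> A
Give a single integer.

step 1: scan B: cost=150, card=150
step 2: join A via merge
    card(P join A) = 150*80/(150) = 80
    cost = 150 + 150*8 + 80*7 + 150 + 80 = 2140

2140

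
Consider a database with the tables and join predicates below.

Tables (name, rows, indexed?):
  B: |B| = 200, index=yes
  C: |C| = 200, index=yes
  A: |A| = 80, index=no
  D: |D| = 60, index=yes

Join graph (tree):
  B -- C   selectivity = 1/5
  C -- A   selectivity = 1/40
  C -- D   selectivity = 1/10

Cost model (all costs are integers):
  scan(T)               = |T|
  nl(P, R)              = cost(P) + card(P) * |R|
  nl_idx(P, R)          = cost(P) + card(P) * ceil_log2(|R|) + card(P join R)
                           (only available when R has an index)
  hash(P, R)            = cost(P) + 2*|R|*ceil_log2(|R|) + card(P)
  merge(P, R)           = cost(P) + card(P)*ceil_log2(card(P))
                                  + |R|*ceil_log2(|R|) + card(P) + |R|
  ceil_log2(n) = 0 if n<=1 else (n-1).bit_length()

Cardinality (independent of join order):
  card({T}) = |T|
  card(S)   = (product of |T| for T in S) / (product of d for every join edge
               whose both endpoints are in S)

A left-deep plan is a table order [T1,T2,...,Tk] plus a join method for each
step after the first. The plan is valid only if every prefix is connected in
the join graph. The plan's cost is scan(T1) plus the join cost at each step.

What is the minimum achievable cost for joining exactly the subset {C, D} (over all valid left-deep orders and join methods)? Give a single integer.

1120

Selinger DP over subsets of {C,D}:
  {C}: scan cost=200, card=200
  {D}: scan cost=60, card=60
  {CD}: card=1200; try (D,hash)→1120, (C,nl_idx)→1740, (C,merge)→2280, (D,merge)→2420, (D,nl_idx)→2600, (C,hash)→3320 …(+2); best=1120 via (D,hash)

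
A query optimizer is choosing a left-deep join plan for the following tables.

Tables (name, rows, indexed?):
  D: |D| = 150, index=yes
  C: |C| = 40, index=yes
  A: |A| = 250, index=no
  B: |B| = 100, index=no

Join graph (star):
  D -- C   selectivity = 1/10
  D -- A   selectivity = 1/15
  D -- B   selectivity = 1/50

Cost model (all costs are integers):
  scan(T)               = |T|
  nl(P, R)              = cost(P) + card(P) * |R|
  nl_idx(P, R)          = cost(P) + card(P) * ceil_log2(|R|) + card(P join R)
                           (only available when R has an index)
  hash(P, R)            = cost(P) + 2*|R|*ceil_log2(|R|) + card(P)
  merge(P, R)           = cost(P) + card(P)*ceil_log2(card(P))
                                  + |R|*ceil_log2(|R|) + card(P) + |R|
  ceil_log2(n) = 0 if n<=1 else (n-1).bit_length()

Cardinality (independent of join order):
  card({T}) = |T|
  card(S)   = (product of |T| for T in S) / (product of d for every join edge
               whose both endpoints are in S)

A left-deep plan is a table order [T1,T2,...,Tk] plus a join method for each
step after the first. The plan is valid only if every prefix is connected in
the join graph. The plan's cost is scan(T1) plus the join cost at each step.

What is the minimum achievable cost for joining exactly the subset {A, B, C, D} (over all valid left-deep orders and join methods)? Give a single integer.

Selinger DP over subsets of {A,B,C,D}:
  {D}: scan cost=150, card=150
  {C}: scan cost=40, card=40
  {A}: scan cost=250, card=250
  {B}: scan cost=100, card=100
  {CD}: card=600; try (C,hash)→780, (D,nl_idx)→960, (C,nl_idx)→1650, (D,merge)→1670, (C,merge)→1780, (D,hash)→2480 …(+2); best=780 via (C,hash)
  {AD}: card=2500; try (D,hash)→2900, (A,merge)→3750, (D,merge)→3850, (A,hash)→4300, (D,nl_idx)→4750, (A,nl)→37650 …(+1); best=2900 via (D,hash)
  {BD}: card=300; try (D,nl_idx)→1200, (B,hash)→1700, (D,merge)→2250, (B,merge)→2300, (D,hash)→2600, (D,nl)→15100 …(+1); best=1200 via (D,nl_idx)
  {ACD}: card=10000; try (A,hash)→5380, (C,hash)→5880, (A,merge)→9630, (C,nl_idx)→27900, (C,merge)→35680, (C,nl)→102900 …(+1); best=5380 via (A,hash)
  {BCD}: card=1200; try (C,hash)→1980, (B,hash)→2780, (C,nl_idx)→4200, (C,merge)→4480, (B,merge)→8180, (C,nl)→13200 …(+1); best=1980 via (C,hash)
  {ABD}: card=5000; try (A,hash)→5500, (A,merge)→6450, (B,hash)→6800, (B,merge)→36200, (A,nl)→76200, (B,nl)→252900; best=5500 via (A,hash)
  {ABCD}: card=20000; try (A,hash)→7180, (C,hash)→10980, (B,hash)→16780, (A,merge)→18630, (C,nl_idx)→55500, (C,merge)→75780 …(+4); best=7180 via (A,hash)

7180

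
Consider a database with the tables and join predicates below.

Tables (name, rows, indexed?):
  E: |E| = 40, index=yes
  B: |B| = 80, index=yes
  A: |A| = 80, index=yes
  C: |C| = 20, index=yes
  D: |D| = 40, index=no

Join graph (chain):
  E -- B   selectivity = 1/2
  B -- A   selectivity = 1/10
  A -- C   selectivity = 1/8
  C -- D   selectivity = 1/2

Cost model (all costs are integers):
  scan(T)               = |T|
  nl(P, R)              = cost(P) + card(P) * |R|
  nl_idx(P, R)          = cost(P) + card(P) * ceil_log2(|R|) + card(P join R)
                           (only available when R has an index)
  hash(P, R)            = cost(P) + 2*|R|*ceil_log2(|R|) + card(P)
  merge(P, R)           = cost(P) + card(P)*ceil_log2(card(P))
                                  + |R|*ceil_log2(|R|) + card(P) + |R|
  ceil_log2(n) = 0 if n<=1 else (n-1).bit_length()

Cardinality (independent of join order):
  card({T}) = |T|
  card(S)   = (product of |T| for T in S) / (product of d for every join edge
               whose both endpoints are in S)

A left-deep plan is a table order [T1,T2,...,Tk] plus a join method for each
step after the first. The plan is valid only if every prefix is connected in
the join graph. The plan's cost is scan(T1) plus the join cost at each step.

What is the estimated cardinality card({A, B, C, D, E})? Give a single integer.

640000

Tables in S: A(80), B(80), C(20), D(40), E(40)
Edges inside S: E-B(d=2), B-A(d=10), A-C(d=8), C-D(d=2)
numerator = 80 * 80 * 20 * 40 * 40 = 204800000
denominator = 2 * 10 * 8 * 2 = 320
card(S) = 204800000 / 320 = 640000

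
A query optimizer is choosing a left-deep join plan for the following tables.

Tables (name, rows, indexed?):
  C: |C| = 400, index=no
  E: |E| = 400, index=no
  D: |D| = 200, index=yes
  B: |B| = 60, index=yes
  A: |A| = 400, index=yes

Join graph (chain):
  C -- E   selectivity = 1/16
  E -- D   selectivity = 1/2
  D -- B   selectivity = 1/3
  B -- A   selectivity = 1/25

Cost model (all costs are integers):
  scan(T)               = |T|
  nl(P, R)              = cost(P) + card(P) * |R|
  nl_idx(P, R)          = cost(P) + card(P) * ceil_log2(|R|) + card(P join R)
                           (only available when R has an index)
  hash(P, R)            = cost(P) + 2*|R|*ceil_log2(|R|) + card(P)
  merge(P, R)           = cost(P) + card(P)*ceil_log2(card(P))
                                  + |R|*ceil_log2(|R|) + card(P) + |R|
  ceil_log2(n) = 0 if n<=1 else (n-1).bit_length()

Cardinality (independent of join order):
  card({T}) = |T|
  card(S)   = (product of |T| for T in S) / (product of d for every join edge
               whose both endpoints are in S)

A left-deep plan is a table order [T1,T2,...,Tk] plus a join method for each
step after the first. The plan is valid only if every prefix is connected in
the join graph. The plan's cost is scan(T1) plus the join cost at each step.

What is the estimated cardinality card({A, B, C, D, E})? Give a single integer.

320000000

Tables in S: A(400), B(60), C(400), D(200), E(400)
Edges inside S: C-E(d=16), E-D(d=2), D-B(d=3), B-A(d=25)
numerator = 400 * 60 * 400 * 200 * 400 = 768000000000
denominator = 16 * 2 * 3 * 25 = 2400
card(S) = 768000000000 / 2400 = 320000000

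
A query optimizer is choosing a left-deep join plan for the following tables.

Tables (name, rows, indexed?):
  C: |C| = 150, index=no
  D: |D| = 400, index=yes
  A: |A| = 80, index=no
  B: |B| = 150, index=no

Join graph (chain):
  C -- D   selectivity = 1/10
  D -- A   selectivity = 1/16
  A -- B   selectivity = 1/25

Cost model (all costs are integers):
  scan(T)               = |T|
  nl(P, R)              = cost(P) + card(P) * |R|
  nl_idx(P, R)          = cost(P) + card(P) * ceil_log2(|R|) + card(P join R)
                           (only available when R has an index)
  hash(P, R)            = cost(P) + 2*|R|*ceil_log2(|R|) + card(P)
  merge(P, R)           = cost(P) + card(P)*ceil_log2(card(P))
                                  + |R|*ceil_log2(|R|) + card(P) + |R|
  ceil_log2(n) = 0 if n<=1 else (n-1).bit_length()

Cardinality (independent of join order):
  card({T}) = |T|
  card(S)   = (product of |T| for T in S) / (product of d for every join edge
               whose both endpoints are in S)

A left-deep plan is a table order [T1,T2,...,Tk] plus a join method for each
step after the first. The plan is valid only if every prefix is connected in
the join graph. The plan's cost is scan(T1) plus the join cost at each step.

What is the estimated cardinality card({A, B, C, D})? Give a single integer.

180000

Tables in S: A(80), B(150), C(150), D(400)
Edges inside S: C-D(d=10), D-A(d=16), A-B(d=25)
numerator = 80 * 150 * 150 * 400 = 720000000
denominator = 10 * 16 * 25 = 4000
card(S) = 720000000 / 4000 = 180000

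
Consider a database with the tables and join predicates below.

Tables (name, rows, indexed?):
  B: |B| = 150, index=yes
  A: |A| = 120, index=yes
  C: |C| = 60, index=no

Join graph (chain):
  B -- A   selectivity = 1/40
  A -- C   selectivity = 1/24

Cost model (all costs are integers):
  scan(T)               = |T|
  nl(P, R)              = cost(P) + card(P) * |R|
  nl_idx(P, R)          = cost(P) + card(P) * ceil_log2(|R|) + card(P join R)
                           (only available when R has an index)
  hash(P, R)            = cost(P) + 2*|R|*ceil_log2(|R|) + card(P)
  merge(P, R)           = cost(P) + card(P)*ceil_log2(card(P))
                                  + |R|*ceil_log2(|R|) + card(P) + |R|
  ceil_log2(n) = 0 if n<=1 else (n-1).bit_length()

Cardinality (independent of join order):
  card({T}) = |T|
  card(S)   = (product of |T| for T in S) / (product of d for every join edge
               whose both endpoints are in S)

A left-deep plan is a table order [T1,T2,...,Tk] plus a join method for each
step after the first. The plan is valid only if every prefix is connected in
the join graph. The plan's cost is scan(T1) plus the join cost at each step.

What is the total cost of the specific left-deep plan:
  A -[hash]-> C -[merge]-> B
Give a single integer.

step 1: scan A: cost=120, card=120
step 2: join C via hash
    card(P join C) = 120*60/(24) = 300
    cost = 120 + 2*60*6 + 120 = 960
step 3: join B via merge
    card(P join B) = 300*150/(40) = 1125
    cost = 960 + 300*9 + 150*8 + 300 + 150 = 5310

5310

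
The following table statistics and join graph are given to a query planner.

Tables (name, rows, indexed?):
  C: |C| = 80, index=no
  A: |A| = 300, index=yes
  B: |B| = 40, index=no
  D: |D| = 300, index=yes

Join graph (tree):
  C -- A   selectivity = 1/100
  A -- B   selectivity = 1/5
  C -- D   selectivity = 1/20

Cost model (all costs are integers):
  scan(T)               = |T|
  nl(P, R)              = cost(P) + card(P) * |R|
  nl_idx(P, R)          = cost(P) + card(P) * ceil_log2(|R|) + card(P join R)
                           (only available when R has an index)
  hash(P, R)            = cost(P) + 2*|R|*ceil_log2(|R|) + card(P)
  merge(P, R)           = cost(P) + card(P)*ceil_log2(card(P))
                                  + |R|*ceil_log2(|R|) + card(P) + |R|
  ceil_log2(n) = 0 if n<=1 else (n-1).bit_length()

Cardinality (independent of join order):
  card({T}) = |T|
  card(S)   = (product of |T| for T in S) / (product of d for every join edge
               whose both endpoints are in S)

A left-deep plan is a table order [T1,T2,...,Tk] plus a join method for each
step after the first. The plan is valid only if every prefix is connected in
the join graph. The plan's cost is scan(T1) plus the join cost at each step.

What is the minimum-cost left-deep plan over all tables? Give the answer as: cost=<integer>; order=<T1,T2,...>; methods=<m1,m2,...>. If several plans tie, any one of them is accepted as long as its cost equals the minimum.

cost=9080; order=C,A,B,D; methods=nl_idx,hash,hash

Selinger DP (subsets sized 1..n):
  {C}: scan cost=80, card=80
  {A}: scan cost=300, card=300
  {B}: scan cost=40, card=40
  {D}: scan cost=300, card=300
  {AC}: card=240; try (A,nl_idx)→1040, (C,hash)→1720, (A,merge)→3720, (C,merge)→3940, (A,hash)→5560, (A,nl)→24080 …(+1); best=1040 via (A,nl_idx)
  {CD}: card=1200; try (C,hash)→1720, (D,nl_idx)→2000, (D,merge)→3720, (C,merge)→3940, (D,hash)→5560, (D,nl)→24080 …(+1); best=1720 via (C,hash)
  {AB}: card=2400; try (B,hash)→1080, (A,nl_idx)→2800, (A,merge)→3320, (B,merge)→3580, (A,hash)→5480, (A,nl)→12040 …(+1); best=1080 via (B,hash)
  {ABC}: card=1920; try (B,hash)→1760, (B,merge)→3480, (C,hash)→4600, (B,nl)→10640, (C,merge)→32920, (C,nl)→193080; best=1760 via (B,hash)
  {ACD}: card=3600; try (D,merge)→6200, (D,hash)→6680, (D,nl_idx)→6800, (A,hash)→8320, (A,nl_idx)→16120, (A,merge)→19120 …(+2); best=6200 via (D,merge)
  {ABCD}: card=28800; try (D,hash)→9080, (B,hash)→10280, (D,merge)→27800, (D,nl_idx)→47840, (B,merge)→53280, (B,nl)→150200 …(+1); best=9080 via (D,hash)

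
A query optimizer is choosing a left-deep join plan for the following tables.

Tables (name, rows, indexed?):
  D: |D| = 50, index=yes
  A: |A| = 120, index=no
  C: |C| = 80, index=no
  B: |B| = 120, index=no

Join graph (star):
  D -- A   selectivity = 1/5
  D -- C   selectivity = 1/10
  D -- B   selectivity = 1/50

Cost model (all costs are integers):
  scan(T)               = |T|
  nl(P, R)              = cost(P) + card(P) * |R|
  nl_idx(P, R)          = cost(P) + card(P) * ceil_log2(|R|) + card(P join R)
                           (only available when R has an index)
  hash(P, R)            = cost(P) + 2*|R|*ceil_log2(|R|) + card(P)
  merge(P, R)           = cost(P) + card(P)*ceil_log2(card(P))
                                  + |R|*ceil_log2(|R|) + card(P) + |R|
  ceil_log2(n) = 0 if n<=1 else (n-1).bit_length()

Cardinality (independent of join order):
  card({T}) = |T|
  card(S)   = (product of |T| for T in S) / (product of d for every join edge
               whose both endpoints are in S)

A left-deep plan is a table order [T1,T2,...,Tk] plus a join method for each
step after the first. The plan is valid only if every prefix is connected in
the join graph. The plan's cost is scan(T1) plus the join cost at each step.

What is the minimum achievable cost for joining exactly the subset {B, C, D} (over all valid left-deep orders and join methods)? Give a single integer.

2080

Selinger DP over subsets of {B,C,D}:
  {D}: scan cost=50, card=50
  {C}: scan cost=80, card=80
  {B}: scan cost=120, card=120
  {CD}: card=400; try (D,hash)→760, (D,nl_idx)→960, (C,merge)→1040, (D,merge)→1070, (C,hash)→1220, (C,nl)→4050 …(+1); best=760 via (D,hash)
  {BD}: card=120; try (D,hash)→840, (D,nl_idx)→960, (B,merge)→1360, (D,merge)→1430, (B,hash)→1780, (B,nl)→6050 …(+1); best=840 via (D,hash)
  {BCD}: card=960; try (C,hash)→2080, (C,merge)→2440, (B,hash)→2840, (B,merge)→5720, (C,nl)→10440, (B,nl)→48760; best=2080 via (C,hash)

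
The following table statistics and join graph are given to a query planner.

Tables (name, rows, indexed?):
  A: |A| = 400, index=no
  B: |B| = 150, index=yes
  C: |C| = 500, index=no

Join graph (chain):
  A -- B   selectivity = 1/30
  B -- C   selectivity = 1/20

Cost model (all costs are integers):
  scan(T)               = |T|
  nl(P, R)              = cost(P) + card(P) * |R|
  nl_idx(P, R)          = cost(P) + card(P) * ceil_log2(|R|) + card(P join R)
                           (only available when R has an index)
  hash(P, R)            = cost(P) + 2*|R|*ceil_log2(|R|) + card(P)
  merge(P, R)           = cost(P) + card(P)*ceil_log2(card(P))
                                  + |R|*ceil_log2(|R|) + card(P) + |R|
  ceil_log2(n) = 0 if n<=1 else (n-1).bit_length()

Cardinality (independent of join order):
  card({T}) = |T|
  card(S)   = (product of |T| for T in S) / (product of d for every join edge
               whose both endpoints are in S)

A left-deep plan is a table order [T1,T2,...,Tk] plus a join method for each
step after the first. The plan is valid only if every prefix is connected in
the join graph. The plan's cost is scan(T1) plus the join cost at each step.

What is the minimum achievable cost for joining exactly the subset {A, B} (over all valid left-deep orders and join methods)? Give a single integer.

Selinger DP over subsets of {A,B}:
  {A}: scan cost=400, card=400
  {B}: scan cost=150, card=150
  {AB}: card=2000; try (B,hash)→3200, (A,merge)→5500, (B,nl_idx)→5600, (B,merge)→5750, (A,hash)→7500, (A,nl)→60150 …(+1); best=3200 via (B,hash)

3200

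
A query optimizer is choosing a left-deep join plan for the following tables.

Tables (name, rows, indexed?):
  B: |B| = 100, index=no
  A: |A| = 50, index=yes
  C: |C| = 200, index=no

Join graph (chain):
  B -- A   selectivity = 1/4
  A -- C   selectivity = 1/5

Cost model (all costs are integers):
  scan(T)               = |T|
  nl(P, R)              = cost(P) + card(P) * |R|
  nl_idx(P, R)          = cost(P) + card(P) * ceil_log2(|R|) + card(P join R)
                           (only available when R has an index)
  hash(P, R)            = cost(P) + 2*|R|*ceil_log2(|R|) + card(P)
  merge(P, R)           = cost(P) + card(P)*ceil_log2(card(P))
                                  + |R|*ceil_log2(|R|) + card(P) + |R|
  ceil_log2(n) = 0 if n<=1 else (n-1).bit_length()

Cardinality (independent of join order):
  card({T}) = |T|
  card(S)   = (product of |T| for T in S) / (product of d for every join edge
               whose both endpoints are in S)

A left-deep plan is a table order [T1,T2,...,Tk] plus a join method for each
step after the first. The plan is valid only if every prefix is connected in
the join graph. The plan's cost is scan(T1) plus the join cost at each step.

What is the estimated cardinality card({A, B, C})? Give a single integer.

Tables in S: A(50), B(100), C(200)
Edges inside S: B-A(d=4), A-C(d=5)
numerator = 50 * 100 * 200 = 1000000
denominator = 4 * 5 = 20
card(S) = 1000000 / 20 = 50000

50000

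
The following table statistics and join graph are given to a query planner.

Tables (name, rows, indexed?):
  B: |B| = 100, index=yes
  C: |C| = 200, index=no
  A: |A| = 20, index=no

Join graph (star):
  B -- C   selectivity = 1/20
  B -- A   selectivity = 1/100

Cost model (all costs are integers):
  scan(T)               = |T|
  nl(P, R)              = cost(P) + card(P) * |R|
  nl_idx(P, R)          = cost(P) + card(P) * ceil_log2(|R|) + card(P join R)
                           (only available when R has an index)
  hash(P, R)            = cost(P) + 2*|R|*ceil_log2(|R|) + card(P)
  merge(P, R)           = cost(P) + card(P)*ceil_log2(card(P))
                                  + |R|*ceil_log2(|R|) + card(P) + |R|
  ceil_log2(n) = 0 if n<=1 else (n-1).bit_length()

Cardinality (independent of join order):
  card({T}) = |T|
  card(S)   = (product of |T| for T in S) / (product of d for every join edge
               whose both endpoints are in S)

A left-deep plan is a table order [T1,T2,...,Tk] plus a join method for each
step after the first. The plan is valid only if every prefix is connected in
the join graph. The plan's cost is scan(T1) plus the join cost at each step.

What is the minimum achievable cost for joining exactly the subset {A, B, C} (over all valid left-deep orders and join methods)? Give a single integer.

2100

Selinger DP over subsets of {A,B,C}:
  {B}: scan cost=100, card=100
  {C}: scan cost=200, card=200
  {A}: scan cost=20, card=20
  {BC}: card=1000; try (B,hash)→1800, (B,nl_idx)→2600, (C,merge)→2700, (B,merge)→2800, (C,hash)→3400, (C,nl)→20100 …(+1); best=1800 via (B,hash)
  {AB}: card=20; try (B,nl_idx)→180, (A,hash)→400, (B,merge)→940, (A,merge)→1020, (B,hash)→1440, (B,nl)→2020 …(+1); best=180 via (B,nl_idx)
  {ABC}: card=200; try (C,merge)→2100, (A,hash)→3000, (C,hash)→3400, (C,nl)→4180, (A,merge)→12920, (A,nl)→21800; best=2100 via (C,merge)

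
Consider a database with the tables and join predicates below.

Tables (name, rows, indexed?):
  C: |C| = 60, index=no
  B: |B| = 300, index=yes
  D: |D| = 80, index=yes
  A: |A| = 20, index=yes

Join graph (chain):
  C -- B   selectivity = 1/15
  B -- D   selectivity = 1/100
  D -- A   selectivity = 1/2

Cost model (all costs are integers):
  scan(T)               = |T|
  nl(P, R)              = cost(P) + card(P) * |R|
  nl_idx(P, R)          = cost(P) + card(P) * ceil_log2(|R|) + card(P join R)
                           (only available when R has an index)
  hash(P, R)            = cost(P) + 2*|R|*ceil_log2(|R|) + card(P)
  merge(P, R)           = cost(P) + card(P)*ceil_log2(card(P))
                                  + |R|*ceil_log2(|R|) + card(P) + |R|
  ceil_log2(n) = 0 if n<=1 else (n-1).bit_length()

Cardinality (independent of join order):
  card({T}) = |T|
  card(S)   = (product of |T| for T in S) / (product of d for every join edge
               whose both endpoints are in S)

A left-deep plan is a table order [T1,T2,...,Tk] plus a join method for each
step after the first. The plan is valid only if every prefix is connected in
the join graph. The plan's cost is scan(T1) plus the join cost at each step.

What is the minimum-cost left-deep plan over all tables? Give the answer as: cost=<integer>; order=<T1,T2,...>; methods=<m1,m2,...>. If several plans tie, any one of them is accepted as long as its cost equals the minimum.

cost=3160; order=D,B,C,A; methods=nl_idx,hash,hash

Selinger DP (subsets sized 1..n):
  {C}: scan cost=60, card=60
  {B}: scan cost=300, card=300
  {D}: scan cost=80, card=80
  {A}: scan cost=20, card=20
  {BC}: card=1200; try (C,hash)→1320, (B,nl_idx)→1800, (B,merge)→3480, (C,merge)→3720, (B,hash)→5520, (B,nl)→18060 …(+1); best=1320 via (C,hash)
  {BD}: card=240; try (B,nl_idx)→1040, (D,hash)→1720, (D,nl_idx)→2640, (B,merge)→3720, (D,merge)→3940, (B,hash)→5560 …(+2); best=1040 via (B,nl_idx)
  {AD}: card=800; try (A,hash)→360, (D,merge)→780, (A,merge)→840, (D,nl_idx)→960, (D,hash)→1160, (A,nl_idx)→1280 …(+2); best=360 via (A,hash)
  {BCD}: card=960; try (C,hash)→2000, (C,merge)→3620, (D,hash)→3640, (D,nl_idx)→10680, (C,nl)→15440, (D,merge)→16360 …(+1); best=2000 via (C,hash)
  {ABD}: card=2400; try (A,hash)→1480, (A,merge)→3320, (A,nl_idx)→4640, (A,nl)→5840, (B,hash)→6560, (B,nl_idx)→9960 …(+2); best=1480 via (A,hash)
  {ABCD}: card=9600; try (A,hash)→3160, (C,hash)→4600, (A,merge)→12680, (A,nl_idx)→16400, (A,nl)→21200, (C,merge)→33100 …(+1); best=3160 via (A,hash)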